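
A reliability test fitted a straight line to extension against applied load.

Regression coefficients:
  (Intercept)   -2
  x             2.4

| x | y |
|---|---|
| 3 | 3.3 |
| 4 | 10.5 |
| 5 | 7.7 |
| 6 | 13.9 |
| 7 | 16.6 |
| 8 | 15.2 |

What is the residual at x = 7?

e = 1.8

ŷ = -2 + 2.4·7 = 14.8
e = 16.6 − 14.8 = 1.8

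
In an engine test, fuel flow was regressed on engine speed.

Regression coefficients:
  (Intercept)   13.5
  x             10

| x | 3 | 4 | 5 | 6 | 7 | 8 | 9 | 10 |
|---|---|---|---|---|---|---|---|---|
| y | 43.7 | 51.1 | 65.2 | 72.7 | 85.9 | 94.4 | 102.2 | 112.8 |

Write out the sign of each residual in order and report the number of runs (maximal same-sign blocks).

x=3: ŷ = 13.5 + 10·3 = 43.5; e = 43.7 − 43.5 = 0.2
x=4: ŷ = 13.5 + 10·4 = 53.5; e = 51.1 − 53.5 = -2.4
x=5: ŷ = 13.5 + 10·5 = 63.5; e = 65.2 − 63.5 = 1.7
x=6: ŷ = 13.5 + 10·6 = 73.5; e = 72.7 − 73.5 = -0.8
x=7: ŷ = 13.5 + 10·7 = 83.5; e = 85.9 − 83.5 = 2.4
x=8: ŷ = 13.5 + 10·8 = 93.5; e = 94.4 − 93.5 = 0.9
x=9: ŷ = 13.5 + 10·9 = 103.5; e = 102.2 − 103.5 = -1.3
x=10: ŷ = 13.5 + 10·10 = 113.5; e = 112.8 − 113.5 = -0.7
Signs: + − + − + + − −
Runs: +×1, −×1, +×1, −×1, +×2, −×2 → 6

6 runs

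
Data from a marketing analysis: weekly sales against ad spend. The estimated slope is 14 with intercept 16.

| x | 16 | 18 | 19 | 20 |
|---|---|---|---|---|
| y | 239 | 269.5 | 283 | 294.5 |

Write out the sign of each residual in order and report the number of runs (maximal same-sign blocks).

3 runs

x=16: ŷ = 16 + 14·16 = 240; r = 239 − 240 = -1
x=18: ŷ = 16 + 14·18 = 268; r = 269.5 − 268 = 1.5
x=19: ŷ = 16 + 14·19 = 282; r = 283 − 282 = 1
x=20: ŷ = 16 + 14·20 = 296; r = 294.5 − 296 = -1.5
Signs: − + + −
Runs: −×1, +×2, −×1 → 3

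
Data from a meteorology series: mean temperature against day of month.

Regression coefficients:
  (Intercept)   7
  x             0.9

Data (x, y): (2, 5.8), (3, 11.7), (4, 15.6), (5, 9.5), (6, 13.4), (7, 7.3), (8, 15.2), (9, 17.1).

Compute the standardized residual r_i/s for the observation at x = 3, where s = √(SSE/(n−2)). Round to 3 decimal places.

x=2: ŷ = 7 + 0.9·2 = 8.8; r = 5.8 − 8.8 = -3
x=3: ŷ = 7 + 0.9·3 = 9.7; r = 11.7 − 9.7 = 2
x=4: ŷ = 7 + 0.9·4 = 10.6; r = 15.6 − 10.6 = 5
x=5: ŷ = 7 + 0.9·5 = 11.5; r = 9.5 − 11.5 = -2
x=6: ŷ = 7 + 0.9·6 = 12.4; r = 13.4 − 12.4 = 1
x=7: ŷ = 7 + 0.9·7 = 13.3; r = 7.3 − 13.3 = -6
x=8: ŷ = 7 + 0.9·8 = 14.2; r = 15.2 − 14.2 = 1
x=9: ŷ = 7 + 0.9·9 = 15.1; r = 17.1 − 15.1 = 2
SSE = 9 + 4 + 25 + 4 + 1 + 36 + 1 + 4 = 84
s = √(84/6) = 3.74166
r/s = 2 / 3.74166 = 0.535

0.535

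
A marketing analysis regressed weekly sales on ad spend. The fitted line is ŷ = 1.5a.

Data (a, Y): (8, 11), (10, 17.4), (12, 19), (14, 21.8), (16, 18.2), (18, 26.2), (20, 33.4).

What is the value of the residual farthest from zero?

r = -5.8

a=8: ŷ = 1.5·8 = 12; r = 11 − 12 = -1
a=10: ŷ = 1.5·10 = 15; r = 17.4 − 15 = 2.4
a=12: ŷ = 1.5·12 = 18; r = 19 − 18 = 1
a=14: ŷ = 1.5·14 = 21; r = 21.8 − 21 = 0.8
a=16: ŷ = 1.5·16 = 24; r = 18.2 − 24 = -5.8
a=18: ŷ = 1.5·18 = 27; r = 26.2 − 27 = -0.8
a=20: ŷ = 1.5·20 = 30; r = 33.4 − 30 = 3.4
Largest |r| is 5.8 at a = 16, residual -5.8.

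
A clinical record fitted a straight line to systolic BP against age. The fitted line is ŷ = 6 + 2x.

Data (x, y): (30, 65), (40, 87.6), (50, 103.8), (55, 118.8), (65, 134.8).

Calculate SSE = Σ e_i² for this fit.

SSE = 17.68

x=30: ŷ = 6 + 2·30 = 66; e = 65 − 66 = -1
x=40: ŷ = 6 + 2·40 = 86; e = 87.6 − 86 = 1.6
x=50: ŷ = 6 + 2·50 = 106; e = 103.8 − 106 = -2.2
x=55: ŷ = 6 + 2·55 = 116; e = 118.8 − 116 = 2.8
x=65: ŷ = 6 + 2·65 = 136; e = 134.8 − 136 = -1.2
SSE = 1 + 2.56 + 4.84 + 7.84 + 1.44 = 17.68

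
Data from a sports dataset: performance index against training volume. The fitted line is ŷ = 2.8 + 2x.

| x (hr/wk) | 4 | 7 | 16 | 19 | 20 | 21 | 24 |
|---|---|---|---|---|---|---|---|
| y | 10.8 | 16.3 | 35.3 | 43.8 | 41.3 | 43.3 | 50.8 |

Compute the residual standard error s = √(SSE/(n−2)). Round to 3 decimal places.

x=4: ŷ = 2.8 + 2·4 = 10.8; e = 10.8 − 10.8 = 0
x=7: ŷ = 2.8 + 2·7 = 16.8; e = 16.3 − 16.8 = -0.5
x=16: ŷ = 2.8 + 2·16 = 34.8; e = 35.3 − 34.8 = 0.5
x=19: ŷ = 2.8 + 2·19 = 40.8; e = 43.8 − 40.8 = 3
x=20: ŷ = 2.8 + 2·20 = 42.8; e = 41.3 − 42.8 = -1.5
x=21: ŷ = 2.8 + 2·21 = 44.8; e = 43.3 − 44.8 = -1.5
x=24: ŷ = 2.8 + 2·24 = 50.8; e = 50.8 − 50.8 = 0
SSE = 0 + 0.25 + 0.25 + 9 + 2.25 + 2.25 + 0 = 14
s = √(14/5) = √2.8 ≈ 1.673

s = 1.673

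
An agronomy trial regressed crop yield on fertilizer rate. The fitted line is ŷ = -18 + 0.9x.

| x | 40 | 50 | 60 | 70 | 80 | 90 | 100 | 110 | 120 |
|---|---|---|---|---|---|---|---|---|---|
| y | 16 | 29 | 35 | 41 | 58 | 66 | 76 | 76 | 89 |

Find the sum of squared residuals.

SSE = 92

x=40: ŷ = -18 + 0.9·40 = 18; r = 16 − 18 = -2
x=50: ŷ = -18 + 0.9·50 = 27; r = 29 − 27 = 2
x=60: ŷ = -18 + 0.9·60 = 36; r = 35 − 36 = -1
x=70: ŷ = -18 + 0.9·70 = 45; r = 41 − 45 = -4
x=80: ŷ = -18 + 0.9·80 = 54; r = 58 − 54 = 4
x=90: ŷ = -18 + 0.9·90 = 63; r = 66 − 63 = 3
x=100: ŷ = -18 + 0.9·100 = 72; r = 76 − 72 = 4
x=110: ŷ = -18 + 0.9·110 = 81; r = 76 − 81 = -5
x=120: ŷ = -18 + 0.9·120 = 90; r = 89 − 90 = -1
SSE = 4 + 4 + 1 + 16 + 16 + 9 + 16 + 25 + 1 = 92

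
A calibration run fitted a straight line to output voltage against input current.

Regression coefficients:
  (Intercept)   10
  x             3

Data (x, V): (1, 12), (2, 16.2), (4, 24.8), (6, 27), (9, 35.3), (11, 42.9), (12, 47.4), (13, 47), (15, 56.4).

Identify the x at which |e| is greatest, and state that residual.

x=1: ŷ = 10 + 3·1 = 13; e = 12 − 13 = -1
x=2: ŷ = 10 + 3·2 = 16; e = 16.2 − 16 = 0.2
x=4: ŷ = 10 + 3·4 = 22; e = 24.8 − 22 = 2.8
x=6: ŷ = 10 + 3·6 = 28; e = 27 − 28 = -1
x=9: ŷ = 10 + 3·9 = 37; e = 35.3 − 37 = -1.7
x=11: ŷ = 10 + 3·11 = 43; e = 42.9 − 43 = -0.1
x=12: ŷ = 10 + 3·12 = 46; e = 47.4 − 46 = 1.4
x=13: ŷ = 10 + 3·13 = 49; e = 47 − 49 = -2
x=15: ŷ = 10 + 3·15 = 55; e = 56.4 − 55 = 1.4
Largest |e| is 2.8 at x = 4, residual 2.8.

x = 4, e = 2.8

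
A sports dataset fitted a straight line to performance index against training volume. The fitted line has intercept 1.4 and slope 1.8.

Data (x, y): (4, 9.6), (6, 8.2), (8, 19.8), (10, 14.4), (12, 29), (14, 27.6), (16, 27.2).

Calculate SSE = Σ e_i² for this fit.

SSE = 104

x=4: ŷ = 1.4 + 1.8·4 = 8.6; e = 9.6 − 8.6 = 1
x=6: ŷ = 1.4 + 1.8·6 = 12.2; e = 8.2 − 12.2 = -4
x=8: ŷ = 1.4 + 1.8·8 = 15.8; e = 19.8 − 15.8 = 4
x=10: ŷ = 1.4 + 1.8·10 = 19.4; e = 14.4 − 19.4 = -5
x=12: ŷ = 1.4 + 1.8·12 = 23; e = 29 − 23 = 6
x=14: ŷ = 1.4 + 1.8·14 = 26.6; e = 27.6 − 26.6 = 1
x=16: ŷ = 1.4 + 1.8·16 = 30.2; e = 27.2 − 30.2 = -3
SSE = 1 + 16 + 16 + 25 + 36 + 1 + 9 = 104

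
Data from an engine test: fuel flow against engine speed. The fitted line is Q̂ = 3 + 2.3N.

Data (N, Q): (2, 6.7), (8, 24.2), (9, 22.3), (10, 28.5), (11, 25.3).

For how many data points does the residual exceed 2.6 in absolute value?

2

N=2: Q̂ = 3 + 2.3·2 = 7.6; e = 6.7 − 7.6 = -0.9
N=8: Q̂ = 3 + 2.3·8 = 21.4; e = 24.2 − 21.4 = 2.8
N=9: Q̂ = 3 + 2.3·9 = 23.7; e = 22.3 − 23.7 = -1.4
N=10: Q̂ = 3 + 2.3·10 = 26; e = 28.5 − 26 = 2.5
N=11: Q̂ = 3 + 2.3·11 = 28.3; e = 25.3 − 28.3 = -3
|e| > 2.6: N=8 (|e|=2.8), N=11 (|e|=3) → 2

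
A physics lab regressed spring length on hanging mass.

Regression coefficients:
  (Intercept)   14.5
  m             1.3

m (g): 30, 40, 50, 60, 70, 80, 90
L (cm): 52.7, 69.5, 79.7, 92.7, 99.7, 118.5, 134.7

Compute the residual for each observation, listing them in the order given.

-0.8, 3, 0.2, 0.2, -5.8, 0, 3.2

m=30: L̂ = 14.5 + 1.3·30 = 53.5; e = 52.7 − 53.5 = -0.8
m=40: L̂ = 14.5 + 1.3·40 = 66.5; e = 69.5 − 66.5 = 3
m=50: L̂ = 14.5 + 1.3·50 = 79.5; e = 79.7 − 79.5 = 0.2
m=60: L̂ = 14.5 + 1.3·60 = 92.5; e = 92.7 − 92.5 = 0.2
m=70: L̂ = 14.5 + 1.3·70 = 105.5; e = 99.7 − 105.5 = -5.8
m=80: L̂ = 14.5 + 1.3·80 = 118.5; e = 118.5 − 118.5 = 0
m=90: L̂ = 14.5 + 1.3·90 = 131.5; e = 134.7 − 131.5 = 3.2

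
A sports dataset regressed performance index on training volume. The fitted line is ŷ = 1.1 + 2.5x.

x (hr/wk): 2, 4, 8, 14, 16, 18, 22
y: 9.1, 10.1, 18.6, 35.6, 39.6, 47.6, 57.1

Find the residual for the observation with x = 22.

e = 1

ŷ = 1.1 + 2.5·22 = 56.1
e = 57.1 − 56.1 = 1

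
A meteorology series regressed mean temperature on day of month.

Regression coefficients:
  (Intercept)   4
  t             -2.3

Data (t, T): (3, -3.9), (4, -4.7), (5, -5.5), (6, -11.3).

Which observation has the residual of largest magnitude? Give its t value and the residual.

t = 5, r = 2

t=3: ŷ = 4 − 2.3·3 = -2.9; r = -3.9 − (-2.9) = -1
t=4: ŷ = 4 − 2.3·4 = -5.2; r = -4.7 − (-5.2) = 0.5
t=5: ŷ = 4 − 2.3·5 = -7.5; r = -5.5 − (-7.5) = 2
t=6: ŷ = 4 − 2.3·6 = -9.8; r = -11.3 − (-9.8) = -1.5
Largest |r| is 2 at t = 5, residual 2.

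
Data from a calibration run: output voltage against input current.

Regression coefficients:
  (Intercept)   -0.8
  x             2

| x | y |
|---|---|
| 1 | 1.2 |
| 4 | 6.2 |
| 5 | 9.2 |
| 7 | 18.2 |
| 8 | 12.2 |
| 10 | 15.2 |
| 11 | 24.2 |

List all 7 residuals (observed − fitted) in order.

x=1: ŷ = -0.8 + 2·1 = 1.2; e = 1.2 − 1.2 = 0
x=4: ŷ = -0.8 + 2·4 = 7.2; e = 6.2 − 7.2 = -1
x=5: ŷ = -0.8 + 2·5 = 9.2; e = 9.2 − 9.2 = 0
x=7: ŷ = -0.8 + 2·7 = 13.2; e = 18.2 − 13.2 = 5
x=8: ŷ = -0.8 + 2·8 = 15.2; e = 12.2 − 15.2 = -3
x=10: ŷ = -0.8 + 2·10 = 19.2; e = 15.2 − 19.2 = -4
x=11: ŷ = -0.8 + 2·11 = 21.2; e = 24.2 − 21.2 = 3

0, -1, 0, 5, -3, -4, 3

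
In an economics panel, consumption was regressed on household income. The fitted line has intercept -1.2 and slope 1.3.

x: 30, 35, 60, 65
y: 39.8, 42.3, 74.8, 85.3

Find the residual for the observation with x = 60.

e = -2

ŷ = -1.2 + 1.3·60 = 76.8
e = 74.8 − 76.8 = -2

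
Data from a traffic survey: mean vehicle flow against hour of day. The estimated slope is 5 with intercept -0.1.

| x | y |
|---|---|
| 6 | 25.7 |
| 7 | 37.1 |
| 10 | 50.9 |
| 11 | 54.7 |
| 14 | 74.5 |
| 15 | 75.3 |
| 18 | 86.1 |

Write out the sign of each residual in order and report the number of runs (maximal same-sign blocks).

x=6: ŷ = -0.1 + 5·6 = 29.9; e = 25.7 − 29.9 = -4.2
x=7: ŷ = -0.1 + 5·7 = 34.9; e = 37.1 − 34.9 = 2.2
x=10: ŷ = -0.1 + 5·10 = 49.9; e = 50.9 − 49.9 = 1
x=11: ŷ = -0.1 + 5·11 = 54.9; e = 54.7 − 54.9 = -0.2
x=14: ŷ = -0.1 + 5·14 = 69.9; e = 74.5 − 69.9 = 4.6
x=15: ŷ = -0.1 + 5·15 = 74.9; e = 75.3 − 74.9 = 0.4
x=18: ŷ = -0.1 + 5·18 = 89.9; e = 86.1 − 89.9 = -3.8
Signs: − + + − + + −
Runs: −×1, +×2, −×1, +×2, −×1 → 5

5 runs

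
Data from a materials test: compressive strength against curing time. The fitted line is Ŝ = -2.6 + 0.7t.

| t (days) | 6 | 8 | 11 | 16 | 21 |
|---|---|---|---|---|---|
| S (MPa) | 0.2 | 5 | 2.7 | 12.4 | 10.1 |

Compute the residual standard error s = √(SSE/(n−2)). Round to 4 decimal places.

s = 3.1707

t=6: Ŝ = -2.6 + 0.7·6 = 1.6; e = 0.2 − 1.6 = -1.4
t=8: Ŝ = -2.6 + 0.7·8 = 3; e = 5 − 3 = 2
t=11: Ŝ = -2.6 + 0.7·11 = 5.1; e = 2.7 − 5.1 = -2.4
t=16: Ŝ = -2.6 + 0.7·16 = 8.6; e = 12.4 − 8.6 = 3.8
t=21: Ŝ = -2.6 + 0.7·21 = 12.1; e = 10.1 − 12.1 = -2
SSE = 1.96 + 4 + 5.76 + 14.44 + 4 = 30.16
s = √(30.16/3) = √10.0533 ≈ 3.1707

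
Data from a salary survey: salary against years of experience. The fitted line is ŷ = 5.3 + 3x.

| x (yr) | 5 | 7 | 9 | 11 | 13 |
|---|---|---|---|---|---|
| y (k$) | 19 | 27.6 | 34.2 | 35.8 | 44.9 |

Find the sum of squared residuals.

SSE = 13.6

x=5: ŷ = 5.3 + 3·5 = 20.3; r = 19 − 20.3 = -1.3
x=7: ŷ = 5.3 + 3·7 = 26.3; r = 27.6 − 26.3 = 1.3
x=9: ŷ = 5.3 + 3·9 = 32.3; r = 34.2 − 32.3 = 1.9
x=11: ŷ = 5.3 + 3·11 = 38.3; r = 35.8 − 38.3 = -2.5
x=13: ŷ = 5.3 + 3·13 = 44.3; r = 44.9 − 44.3 = 0.6
SSE = 1.69 + 1.69 + 3.61 + 6.25 + 0.36 = 13.6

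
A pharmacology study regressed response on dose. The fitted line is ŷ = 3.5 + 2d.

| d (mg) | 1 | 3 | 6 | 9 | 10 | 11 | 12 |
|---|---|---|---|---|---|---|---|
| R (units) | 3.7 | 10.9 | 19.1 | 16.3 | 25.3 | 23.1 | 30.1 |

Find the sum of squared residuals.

SSE = 60.96

d=1: ŷ = 3.5 + 2·1 = 5.5; e = 3.7 − 5.5 = -1.8
d=3: ŷ = 3.5 + 2·3 = 9.5; e = 10.9 − 9.5 = 1.4
d=6: ŷ = 3.5 + 2·6 = 15.5; e = 19.1 − 15.5 = 3.6
d=9: ŷ = 3.5 + 2·9 = 21.5; e = 16.3 − 21.5 = -5.2
d=10: ŷ = 3.5 + 2·10 = 23.5; e = 25.3 − 23.5 = 1.8
d=11: ŷ = 3.5 + 2·11 = 25.5; e = 23.1 − 25.5 = -2.4
d=12: ŷ = 3.5 + 2·12 = 27.5; e = 30.1 − 27.5 = 2.6
SSE = 3.24 + 1.96 + 12.96 + 27.04 + 3.24 + 5.76 + 6.76 = 60.96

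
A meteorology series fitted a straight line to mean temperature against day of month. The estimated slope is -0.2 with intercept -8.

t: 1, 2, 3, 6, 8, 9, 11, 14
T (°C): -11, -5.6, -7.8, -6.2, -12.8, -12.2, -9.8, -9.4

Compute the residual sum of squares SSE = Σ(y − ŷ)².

SSE = 43.44

t=1: T̂ = -8 − 0.2·1 = -8.2; e = -11 − (-8.2) = -2.8
t=2: T̂ = -8 − 0.2·2 = -8.4; e = -5.6 − (-8.4) = 2.8
t=3: T̂ = -8 − 0.2·3 = -8.6; e = -7.8 − (-8.6) = 0.8
t=6: T̂ = -8 − 0.2·6 = -9.2; e = -6.2 − (-9.2) = 3
t=8: T̂ = -8 − 0.2·8 = -9.6; e = -12.8 − (-9.6) = -3.2
t=9: T̂ = -8 − 0.2·9 = -9.8; e = -12.2 − (-9.8) = -2.4
t=11: T̂ = -8 − 0.2·11 = -10.2; e = -9.8 − (-10.2) = 0.4
t=14: T̂ = -8 − 0.2·14 = -10.8; e = -9.4 − (-10.8) = 1.4
SSE = 7.84 + 7.84 + 0.64 + 9 + 10.24 + 5.76 + 0.16 + 1.96 = 43.44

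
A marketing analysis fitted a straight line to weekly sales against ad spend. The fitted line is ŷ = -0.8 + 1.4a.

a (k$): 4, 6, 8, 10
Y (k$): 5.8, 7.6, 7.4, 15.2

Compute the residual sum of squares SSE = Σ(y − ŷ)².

a=4: ŷ = -0.8 + 1.4·4 = 4.8; e = 5.8 − 4.8 = 1
a=6: ŷ = -0.8 + 1.4·6 = 7.6; e = 7.6 − 7.6 = 0
a=8: ŷ = -0.8 + 1.4·8 = 10.4; e = 7.4 − 10.4 = -3
a=10: ŷ = -0.8 + 1.4·10 = 13.2; e = 15.2 − 13.2 = 2
SSE = 1 + 0 + 9 + 4 = 14

SSE = 14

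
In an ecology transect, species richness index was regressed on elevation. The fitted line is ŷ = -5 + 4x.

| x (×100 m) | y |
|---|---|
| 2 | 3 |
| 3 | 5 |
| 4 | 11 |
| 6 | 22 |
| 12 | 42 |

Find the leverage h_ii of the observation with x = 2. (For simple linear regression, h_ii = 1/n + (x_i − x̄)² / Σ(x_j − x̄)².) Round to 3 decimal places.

h = 0.383

x̄ = (2 + 3 + 4 + 6 + 12)/5 = 5.4
Σ(x − x̄)² = 11.56 + 5.76 + 1.96 + 0.36 + 43.56 = 63.2
h = 1/5 + (-3.4)²/63.2 = 0.2 + 0.182911 = 0.383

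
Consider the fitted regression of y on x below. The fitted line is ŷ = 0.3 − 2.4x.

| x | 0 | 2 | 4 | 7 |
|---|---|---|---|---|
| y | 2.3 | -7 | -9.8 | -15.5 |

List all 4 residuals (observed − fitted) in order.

x=0: ŷ = 0.3 − 2.4·0 = 0.3; r = 2.3 − 0.3 = 2
x=2: ŷ = 0.3 − 2.4·2 = -4.5; r = -7 − (-4.5) = -2.5
x=4: ŷ = 0.3 − 2.4·4 = -9.3; r = -9.8 − (-9.3) = -0.5
x=7: ŷ = 0.3 − 2.4·7 = -16.5; r = -15.5 − (-16.5) = 1

2, -2.5, -0.5, 1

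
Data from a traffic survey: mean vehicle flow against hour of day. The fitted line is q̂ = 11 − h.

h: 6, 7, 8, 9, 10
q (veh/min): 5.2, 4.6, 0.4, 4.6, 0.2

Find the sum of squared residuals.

SSE = 14.56

h=6: q̂ = 11 − 6 = 5; r = 5.2 − 5 = 0.2
h=7: q̂ = 11 − 7 = 4; r = 4.6 − 4 = 0.6
h=8: q̂ = 11 − 8 = 3; r = 0.4 − 3 = -2.6
h=9: q̂ = 11 − 9 = 2; r = 4.6 − 2 = 2.6
h=10: q̂ = 11 − 10 = 1; r = 0.2 − 1 = -0.8
SSE = 0.04 + 0.36 + 6.76 + 6.76 + 0.64 = 14.56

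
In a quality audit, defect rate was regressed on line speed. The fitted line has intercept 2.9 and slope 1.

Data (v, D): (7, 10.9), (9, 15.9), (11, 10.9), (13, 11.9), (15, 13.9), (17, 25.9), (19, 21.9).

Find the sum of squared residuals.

v=7: ŷ = 2.9 + 7 = 9.9; e = 10.9 − 9.9 = 1
v=9: ŷ = 2.9 + 9 = 11.9; e = 15.9 − 11.9 = 4
v=11: ŷ = 2.9 + 11 = 13.9; e = 10.9 − 13.9 = -3
v=13: ŷ = 2.9 + 13 = 15.9; e = 11.9 − 15.9 = -4
v=15: ŷ = 2.9 + 15 = 17.9; e = 13.9 − 17.9 = -4
v=17: ŷ = 2.9 + 17 = 19.9; e = 25.9 − 19.9 = 6
v=19: ŷ = 2.9 + 19 = 21.9; e = 21.9 − 21.9 = 0
SSE = 1 + 16 + 9 + 16 + 16 + 36 + 0 = 94

SSE = 94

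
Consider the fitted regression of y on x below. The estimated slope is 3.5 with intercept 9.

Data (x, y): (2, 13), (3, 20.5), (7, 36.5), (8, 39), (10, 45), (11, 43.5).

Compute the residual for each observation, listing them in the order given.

x=2: ŷ = 9 + 3.5·2 = 16; e = 13 − 16 = -3
x=3: ŷ = 9 + 3.5·3 = 19.5; e = 20.5 − 19.5 = 1
x=7: ŷ = 9 + 3.5·7 = 33.5; e = 36.5 − 33.5 = 3
x=8: ŷ = 9 + 3.5·8 = 37; e = 39 − 37 = 2
x=10: ŷ = 9 + 3.5·10 = 44; e = 45 − 44 = 1
x=11: ŷ = 9 + 3.5·11 = 47.5; e = 43.5 − 47.5 = -4

-3, 1, 3, 2, 1, -4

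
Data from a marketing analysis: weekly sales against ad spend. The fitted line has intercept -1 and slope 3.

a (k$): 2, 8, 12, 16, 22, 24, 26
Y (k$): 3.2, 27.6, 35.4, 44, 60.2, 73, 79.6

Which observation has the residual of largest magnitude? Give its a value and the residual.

a=2: Ŷ = -1 + 3·2 = 5; r = 3.2 − 5 = -1.8
a=8: Ŷ = -1 + 3·8 = 23; r = 27.6 − 23 = 4.6
a=12: Ŷ = -1 + 3·12 = 35; r = 35.4 − 35 = 0.4
a=16: Ŷ = -1 + 3·16 = 47; r = 44 − 47 = -3
a=22: Ŷ = -1 + 3·22 = 65; r = 60.2 − 65 = -4.8
a=24: Ŷ = -1 + 3·24 = 71; r = 73 − 71 = 2
a=26: Ŷ = -1 + 3·26 = 77; r = 79.6 − 77 = 2.6
Largest |r| is 4.8 at a = 22, residual -4.8.

a = 22, r = -4.8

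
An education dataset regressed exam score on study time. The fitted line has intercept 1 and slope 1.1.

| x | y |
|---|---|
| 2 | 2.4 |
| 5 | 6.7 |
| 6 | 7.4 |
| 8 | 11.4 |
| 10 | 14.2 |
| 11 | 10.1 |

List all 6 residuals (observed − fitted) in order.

-0.8, 0.2, -0.2, 1.6, 2.2, -3

x=2: ŷ = 1 + 1.1·2 = 3.2; r = 2.4 − 3.2 = -0.8
x=5: ŷ = 1 + 1.1·5 = 6.5; r = 6.7 − 6.5 = 0.2
x=6: ŷ = 1 + 1.1·6 = 7.6; r = 7.4 − 7.6 = -0.2
x=8: ŷ = 1 + 1.1·8 = 9.8; r = 11.4 − 9.8 = 1.6
x=10: ŷ = 1 + 1.1·10 = 12; r = 14.2 − 12 = 2.2
x=11: ŷ = 1 + 1.1·11 = 13.1; r = 10.1 − 13.1 = -3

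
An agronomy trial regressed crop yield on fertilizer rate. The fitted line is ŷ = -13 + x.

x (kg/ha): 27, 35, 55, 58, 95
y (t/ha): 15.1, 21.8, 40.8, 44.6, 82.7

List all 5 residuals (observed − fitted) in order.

x=27: ŷ = -13 + 27 = 14; e = 15.1 − 14 = 1.1
x=35: ŷ = -13 + 35 = 22; e = 21.8 − 22 = -0.2
x=55: ŷ = -13 + 55 = 42; e = 40.8 − 42 = -1.2
x=58: ŷ = -13 + 58 = 45; e = 44.6 − 45 = -0.4
x=95: ŷ = -13 + 95 = 82; e = 82.7 − 82 = 0.7

1.1, -0.2, -1.2, -0.4, 0.7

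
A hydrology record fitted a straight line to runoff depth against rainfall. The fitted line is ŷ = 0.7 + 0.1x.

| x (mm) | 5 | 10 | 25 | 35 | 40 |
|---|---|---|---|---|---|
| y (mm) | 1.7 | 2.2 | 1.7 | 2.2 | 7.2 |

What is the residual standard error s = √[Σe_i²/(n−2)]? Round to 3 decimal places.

x=5: ŷ = 0.7 + 0.1·5 = 1.2; e = 1.7 − 1.2 = 0.5
x=10: ŷ = 0.7 + 0.1·10 = 1.7; e = 2.2 − 1.7 = 0.5
x=25: ŷ = 0.7 + 0.1·25 = 3.2; e = 1.7 − 3.2 = -1.5
x=35: ŷ = 0.7 + 0.1·35 = 4.2; e = 2.2 − 4.2 = -2
x=40: ŷ = 0.7 + 0.1·40 = 4.7; e = 7.2 − 4.7 = 2.5
SSE = 0.25 + 0.25 + 2.25 + 4 + 6.25 = 13
s = √(13/3) = √4.33333 ≈ 2.082

s = 2.082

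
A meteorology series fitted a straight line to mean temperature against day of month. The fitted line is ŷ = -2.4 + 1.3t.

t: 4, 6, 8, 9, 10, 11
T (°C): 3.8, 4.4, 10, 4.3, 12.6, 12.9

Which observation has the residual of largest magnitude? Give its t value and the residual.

t = 9, r = -5

t=4: ŷ = -2.4 + 1.3·4 = 2.8; r = 3.8 − 2.8 = 1
t=6: ŷ = -2.4 + 1.3·6 = 5.4; r = 4.4 − 5.4 = -1
t=8: ŷ = -2.4 + 1.3·8 = 8; r = 10 − 8 = 2
t=9: ŷ = -2.4 + 1.3·9 = 9.3; r = 4.3 − 9.3 = -5
t=10: ŷ = -2.4 + 1.3·10 = 10.6; r = 12.6 − 10.6 = 2
t=11: ŷ = -2.4 + 1.3·11 = 11.9; r = 12.9 − 11.9 = 1
Largest |r| is 5 at t = 9, residual -5.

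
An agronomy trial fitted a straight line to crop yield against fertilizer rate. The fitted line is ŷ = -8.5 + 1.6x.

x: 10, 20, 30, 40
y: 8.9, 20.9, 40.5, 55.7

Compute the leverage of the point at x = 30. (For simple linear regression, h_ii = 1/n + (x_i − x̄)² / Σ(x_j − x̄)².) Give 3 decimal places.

x̄ = (10 + 20 + 30 + 40)/4 = 25
Σ(x − x̄)² = 225 + 25 + 25 + 225 = 500
h = 1/4 + (5)²/500 = 0.25 + 0.05 = 0.300

h = 0.300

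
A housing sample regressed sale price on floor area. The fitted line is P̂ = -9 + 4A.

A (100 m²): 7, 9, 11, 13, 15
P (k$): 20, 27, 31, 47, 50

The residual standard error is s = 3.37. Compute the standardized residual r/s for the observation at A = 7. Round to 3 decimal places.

0.297

P̂ = -9 + 4·7 = 19
r = 20 − 19 = 1
r/s = 1 / 3.37 = 0.297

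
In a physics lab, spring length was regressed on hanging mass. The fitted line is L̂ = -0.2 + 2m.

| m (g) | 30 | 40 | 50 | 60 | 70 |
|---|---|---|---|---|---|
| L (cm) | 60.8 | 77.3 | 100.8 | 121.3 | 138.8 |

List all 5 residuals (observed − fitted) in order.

m=30: L̂ = -0.2 + 2·30 = 59.8; r = 60.8 − 59.8 = 1
m=40: L̂ = -0.2 + 2·40 = 79.8; r = 77.3 − 79.8 = -2.5
m=50: L̂ = -0.2 + 2·50 = 99.8; r = 100.8 − 99.8 = 1
m=60: L̂ = -0.2 + 2·60 = 119.8; r = 121.3 − 119.8 = 1.5
m=70: L̂ = -0.2 + 2·70 = 139.8; r = 138.8 − 139.8 = -1

1, -2.5, 1, 1.5, -1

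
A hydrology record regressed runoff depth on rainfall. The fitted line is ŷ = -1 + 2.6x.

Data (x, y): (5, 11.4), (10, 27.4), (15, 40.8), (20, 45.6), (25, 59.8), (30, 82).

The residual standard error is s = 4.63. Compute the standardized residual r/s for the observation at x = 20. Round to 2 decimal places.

ŷ = -1 + 2.6·20 = 51
r = 45.6 − 51 = -5.4
r/s = -5.4 / 4.63 = -1.17

-1.17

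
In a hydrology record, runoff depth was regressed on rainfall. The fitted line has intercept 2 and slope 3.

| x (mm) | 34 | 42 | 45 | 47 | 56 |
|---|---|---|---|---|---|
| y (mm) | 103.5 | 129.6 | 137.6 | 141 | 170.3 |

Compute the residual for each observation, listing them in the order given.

x=34: ŷ = 2 + 3·34 = 104; e = 103.5 − 104 = -0.5
x=42: ŷ = 2 + 3·42 = 128; e = 129.6 − 128 = 1.6
x=45: ŷ = 2 + 3·45 = 137; e = 137.6 − 137 = 0.6
x=47: ŷ = 2 + 3·47 = 143; e = 141 − 143 = -2
x=56: ŷ = 2 + 3·56 = 170; e = 170.3 − 170 = 0.3

-0.5, 1.6, 0.6, -2, 0.3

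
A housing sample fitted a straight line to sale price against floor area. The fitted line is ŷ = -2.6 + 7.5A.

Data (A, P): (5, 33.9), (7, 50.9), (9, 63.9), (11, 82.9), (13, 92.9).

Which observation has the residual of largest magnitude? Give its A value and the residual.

A=5: ŷ = -2.6 + 7.5·5 = 34.9; r = 33.9 − 34.9 = -1
A=7: ŷ = -2.6 + 7.5·7 = 49.9; r = 50.9 − 49.9 = 1
A=9: ŷ = -2.6 + 7.5·9 = 64.9; r = 63.9 − 64.9 = -1
A=11: ŷ = -2.6 + 7.5·11 = 79.9; r = 82.9 − 79.9 = 3
A=13: ŷ = -2.6 + 7.5·13 = 94.9; r = 92.9 − 94.9 = -2
Largest |r| is 3 at A = 11, residual 3.

A = 11, r = 3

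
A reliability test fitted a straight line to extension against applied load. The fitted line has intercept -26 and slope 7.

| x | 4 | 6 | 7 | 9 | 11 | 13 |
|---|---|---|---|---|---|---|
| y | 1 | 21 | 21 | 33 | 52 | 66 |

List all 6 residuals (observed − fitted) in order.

-1, 5, -2, -4, 1, 1

x=4: ŷ = -26 + 7·4 = 2; r = 1 − 2 = -1
x=6: ŷ = -26 + 7·6 = 16; r = 21 − 16 = 5
x=7: ŷ = -26 + 7·7 = 23; r = 21 − 23 = -2
x=9: ŷ = -26 + 7·9 = 37; r = 33 − 37 = -4
x=11: ŷ = -26 + 7·11 = 51; r = 52 − 51 = 1
x=13: ŷ = -26 + 7·13 = 65; r = 66 − 65 = 1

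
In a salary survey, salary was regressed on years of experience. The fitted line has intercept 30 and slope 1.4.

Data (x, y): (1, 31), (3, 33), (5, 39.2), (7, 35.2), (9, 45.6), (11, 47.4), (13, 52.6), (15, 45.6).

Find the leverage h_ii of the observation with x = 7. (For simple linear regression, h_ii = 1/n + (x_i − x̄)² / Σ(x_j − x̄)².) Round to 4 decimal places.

h = 0.1310

x̄ = (1 + 3 + 5 + 7 + 9 + 11 + 13 + 15)/8 = 8
Σ(x − x̄)² = 49 + 25 + 9 + 1 + 1 + 9 + 25 + 49 = 168
h = 1/8 + (-1)²/168 = 0.125 + 0.00595238 = 0.1310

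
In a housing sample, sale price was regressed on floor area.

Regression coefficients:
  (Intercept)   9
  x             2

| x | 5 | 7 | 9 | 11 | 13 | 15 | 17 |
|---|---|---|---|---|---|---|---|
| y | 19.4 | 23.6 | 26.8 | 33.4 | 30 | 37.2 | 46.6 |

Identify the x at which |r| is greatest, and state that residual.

x=5: ŷ = 9 + 2·5 = 19; r = 19.4 − 19 = 0.4
x=7: ŷ = 9 + 2·7 = 23; r = 23.6 − 23 = 0.6
x=9: ŷ = 9 + 2·9 = 27; r = 26.8 − 27 = -0.2
x=11: ŷ = 9 + 2·11 = 31; r = 33.4 − 31 = 2.4
x=13: ŷ = 9 + 2·13 = 35; r = 30 − 35 = -5
x=15: ŷ = 9 + 2·15 = 39; r = 37.2 − 39 = -1.8
x=17: ŷ = 9 + 2·17 = 43; r = 46.6 − 43 = 3.6
Largest |r| is 5 at x = 13, residual -5.

x = 13, r = -5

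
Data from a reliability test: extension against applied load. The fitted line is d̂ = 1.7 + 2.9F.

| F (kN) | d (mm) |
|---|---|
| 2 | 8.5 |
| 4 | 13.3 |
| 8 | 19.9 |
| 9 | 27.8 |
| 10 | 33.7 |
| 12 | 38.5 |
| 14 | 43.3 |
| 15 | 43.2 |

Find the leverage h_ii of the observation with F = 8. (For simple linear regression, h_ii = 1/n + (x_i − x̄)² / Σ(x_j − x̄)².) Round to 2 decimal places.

h = 0.14

F̄ = (2 + 4 + 8 + 9 + 10 + 12 + 14 + 15)/8 = 9.25
Σ(F − F̄)² = 52.5625 + 27.5625 + 1.5625 + 0.0625 + 0.5625 + 7.5625 + 22.5625 + 33.0625 = 145.5
h = 1/8 + (-1.25)²/145.5 = 0.125 + 0.0107388 = 0.14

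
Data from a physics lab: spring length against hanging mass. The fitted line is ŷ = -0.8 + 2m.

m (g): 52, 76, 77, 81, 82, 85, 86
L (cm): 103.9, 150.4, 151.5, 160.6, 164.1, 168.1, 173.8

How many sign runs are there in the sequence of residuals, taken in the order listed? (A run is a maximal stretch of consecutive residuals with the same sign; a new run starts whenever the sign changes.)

5 runs

m=52: ŷ = -0.8 + 2·52 = 103.2; e = 103.9 − 103.2 = 0.7
m=76: ŷ = -0.8 + 2·76 = 151.2; e = 150.4 − 151.2 = -0.8
m=77: ŷ = -0.8 + 2·77 = 153.2; e = 151.5 − 153.2 = -1.7
m=81: ŷ = -0.8 + 2·81 = 161.2; e = 160.6 − 161.2 = -0.6
m=82: ŷ = -0.8 + 2·82 = 163.2; e = 164.1 − 163.2 = 0.9
m=85: ŷ = -0.8 + 2·85 = 169.2; e = 168.1 − 169.2 = -1.1
m=86: ŷ = -0.8 + 2·86 = 171.2; e = 173.8 − 171.2 = 2.6
Signs: + − − − + − +
Runs: +×1, −×3, +×1, −×1, +×1 → 5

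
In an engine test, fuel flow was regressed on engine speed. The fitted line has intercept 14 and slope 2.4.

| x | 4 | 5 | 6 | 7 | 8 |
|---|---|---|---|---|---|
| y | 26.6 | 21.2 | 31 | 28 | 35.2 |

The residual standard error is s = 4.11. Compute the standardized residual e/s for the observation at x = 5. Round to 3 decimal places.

ŷ = 14 + 2.4·5 = 26
e = 21.2 − 26 = -4.8
e/s = -4.8 / 4.11 = -1.168

-1.168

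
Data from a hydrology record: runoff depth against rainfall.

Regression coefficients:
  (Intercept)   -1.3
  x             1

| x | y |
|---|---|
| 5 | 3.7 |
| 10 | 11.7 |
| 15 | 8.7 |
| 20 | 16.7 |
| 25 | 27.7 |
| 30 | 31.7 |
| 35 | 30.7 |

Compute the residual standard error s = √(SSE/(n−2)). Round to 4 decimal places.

s = 3.7947

x=5: ŷ = -1.3 + 5 = 3.7; e = 3.7 − 3.7 = 0
x=10: ŷ = -1.3 + 10 = 8.7; e = 11.7 − 8.7 = 3
x=15: ŷ = -1.3 + 15 = 13.7; e = 8.7 − 13.7 = -5
x=20: ŷ = -1.3 + 20 = 18.7; e = 16.7 − 18.7 = -2
x=25: ŷ = -1.3 + 25 = 23.7; e = 27.7 − 23.7 = 4
x=30: ŷ = -1.3 + 30 = 28.7; e = 31.7 − 28.7 = 3
x=35: ŷ = -1.3 + 35 = 33.7; e = 30.7 − 33.7 = -3
SSE = 0 + 9 + 25 + 4 + 16 + 9 + 9 = 72
s = √(72/5) = √14.4 ≈ 3.7947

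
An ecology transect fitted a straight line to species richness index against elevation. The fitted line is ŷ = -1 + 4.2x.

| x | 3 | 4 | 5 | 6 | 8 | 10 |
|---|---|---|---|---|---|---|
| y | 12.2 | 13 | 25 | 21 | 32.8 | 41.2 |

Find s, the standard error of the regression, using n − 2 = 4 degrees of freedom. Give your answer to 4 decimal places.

x=3: ŷ = -1 + 4.2·3 = 11.6; r = 12.2 − 11.6 = 0.6
x=4: ŷ = -1 + 4.2·4 = 15.8; r = 13 − 15.8 = -2.8
x=5: ŷ = -1 + 4.2·5 = 20; r = 25 − 20 = 5
x=6: ŷ = -1 + 4.2·6 = 24.2; r = 21 − 24.2 = -3.2
x=8: ŷ = -1 + 4.2·8 = 32.6; r = 32.8 − 32.6 = 0.2
x=10: ŷ = -1 + 4.2·10 = 41; r = 41.2 − 41 = 0.2
SSE = 0.36 + 7.84 + 25 + 10.24 + 0.04 + 0.04 = 43.52
s = √(43.52/4) = √10.88 ≈ 3.2985

s = 3.2985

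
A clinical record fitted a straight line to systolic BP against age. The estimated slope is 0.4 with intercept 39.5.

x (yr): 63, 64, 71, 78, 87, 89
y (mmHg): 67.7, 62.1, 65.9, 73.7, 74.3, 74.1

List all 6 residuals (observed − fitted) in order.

3, -3, -2, 3, 0, -1

x=63: ŷ = 39.5 + 0.4·63 = 64.7; e = 67.7 − 64.7 = 3
x=64: ŷ = 39.5 + 0.4·64 = 65.1; e = 62.1 − 65.1 = -3
x=71: ŷ = 39.5 + 0.4·71 = 67.9; e = 65.9 − 67.9 = -2
x=78: ŷ = 39.5 + 0.4·78 = 70.7; e = 73.7 − 70.7 = 3
x=87: ŷ = 39.5 + 0.4·87 = 74.3; e = 74.3 − 74.3 = 0
x=89: ŷ = 39.5 + 0.4·89 = 75.1; e = 74.1 − 75.1 = -1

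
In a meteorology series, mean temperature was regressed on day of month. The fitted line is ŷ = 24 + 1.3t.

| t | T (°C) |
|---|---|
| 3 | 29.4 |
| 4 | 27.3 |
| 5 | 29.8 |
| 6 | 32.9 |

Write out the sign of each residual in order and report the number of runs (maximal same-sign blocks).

t=3: ŷ = 24 + 1.3·3 = 27.9; e = 29.4 − 27.9 = 1.5
t=4: ŷ = 24 + 1.3·4 = 29.2; e = 27.3 − 29.2 = -1.9
t=5: ŷ = 24 + 1.3·5 = 30.5; e = 29.8 − 30.5 = -0.7
t=6: ŷ = 24 + 1.3·6 = 31.8; e = 32.9 − 31.8 = 1.1
Signs: + − − +
Runs: +×1, −×2, +×1 → 3

3 runs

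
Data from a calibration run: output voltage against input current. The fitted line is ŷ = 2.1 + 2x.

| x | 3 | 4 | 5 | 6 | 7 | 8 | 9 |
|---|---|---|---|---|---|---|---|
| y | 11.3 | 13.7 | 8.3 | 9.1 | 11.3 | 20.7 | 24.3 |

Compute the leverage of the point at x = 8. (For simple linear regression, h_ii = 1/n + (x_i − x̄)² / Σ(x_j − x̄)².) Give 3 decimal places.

h = 0.286

x̄ = (3 + 4 + 5 + 6 + 7 + 8 + 9)/7 = 6
Σ(x − x̄)² = 9 + 4 + 1 + 0 + 1 + 4 + 9 = 28
h = 1/7 + (2)²/28 = 0.142857 + 0.142857 = 0.286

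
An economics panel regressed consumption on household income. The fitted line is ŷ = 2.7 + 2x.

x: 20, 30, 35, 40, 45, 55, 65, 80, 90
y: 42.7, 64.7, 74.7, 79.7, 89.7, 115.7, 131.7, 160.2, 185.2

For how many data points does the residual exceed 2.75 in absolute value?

3

x=20: ŷ = 2.7 + 2·20 = 42.7; e = 42.7 − 42.7 = 0
x=30: ŷ = 2.7 + 2·30 = 62.7; e = 64.7 − 62.7 = 2
x=35: ŷ = 2.7 + 2·35 = 72.7; e = 74.7 − 72.7 = 2
x=40: ŷ = 2.7 + 2·40 = 82.7; e = 79.7 − 82.7 = -3
x=45: ŷ = 2.7 + 2·45 = 92.7; e = 89.7 − 92.7 = -3
x=55: ŷ = 2.7 + 2·55 = 112.7; e = 115.7 − 112.7 = 3
x=65: ŷ = 2.7 + 2·65 = 132.7; e = 131.7 − 132.7 = -1
x=80: ŷ = 2.7 + 2·80 = 162.7; e = 160.2 − 162.7 = -2.5
x=90: ŷ = 2.7 + 2·90 = 182.7; e = 185.2 − 182.7 = 2.5
|e| > 2.75: x=40 (|e|=3), x=45 (|e|=3), x=55 (|e|=3) → 3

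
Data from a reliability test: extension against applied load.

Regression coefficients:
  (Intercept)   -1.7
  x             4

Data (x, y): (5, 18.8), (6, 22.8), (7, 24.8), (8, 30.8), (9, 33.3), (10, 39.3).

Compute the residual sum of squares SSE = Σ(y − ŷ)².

SSE = 5

x=5: ŷ = -1.7 + 4·5 = 18.3; r = 18.8 − 18.3 = 0.5
x=6: ŷ = -1.7 + 4·6 = 22.3; r = 22.8 − 22.3 = 0.5
x=7: ŷ = -1.7 + 4·7 = 26.3; r = 24.8 − 26.3 = -1.5
x=8: ŷ = -1.7 + 4·8 = 30.3; r = 30.8 − 30.3 = 0.5
x=9: ŷ = -1.7 + 4·9 = 34.3; r = 33.3 − 34.3 = -1
x=10: ŷ = -1.7 + 4·10 = 38.3; r = 39.3 − 38.3 = 1
SSE = 0.25 + 0.25 + 2.25 + 0.25 + 1 + 1 = 5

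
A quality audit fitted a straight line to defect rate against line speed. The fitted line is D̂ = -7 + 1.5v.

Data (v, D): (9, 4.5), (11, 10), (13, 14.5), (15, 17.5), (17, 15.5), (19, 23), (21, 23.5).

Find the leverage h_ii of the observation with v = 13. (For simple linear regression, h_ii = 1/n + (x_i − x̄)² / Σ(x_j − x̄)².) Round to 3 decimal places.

v̄ = (9 + 11 + 13 + 15 + 17 + 19 + 21)/7 = 15
Σ(v − v̄)² = 36 + 16 + 4 + 0 + 4 + 16 + 36 = 112
h = 1/7 + (-2)²/112 = 0.142857 + 0.0357143 = 0.179

h = 0.179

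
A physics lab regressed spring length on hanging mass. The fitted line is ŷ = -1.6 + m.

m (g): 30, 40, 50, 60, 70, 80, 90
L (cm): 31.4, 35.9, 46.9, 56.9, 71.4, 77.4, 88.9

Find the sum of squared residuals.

m=30: ŷ = -1.6 + 30 = 28.4; r = 31.4 − 28.4 = 3
m=40: ŷ = -1.6 + 40 = 38.4; r = 35.9 − 38.4 = -2.5
m=50: ŷ = -1.6 + 50 = 48.4; r = 46.9 − 48.4 = -1.5
m=60: ŷ = -1.6 + 60 = 58.4; r = 56.9 − 58.4 = -1.5
m=70: ŷ = -1.6 + 70 = 68.4; r = 71.4 − 68.4 = 3
m=80: ŷ = -1.6 + 80 = 78.4; r = 77.4 − 78.4 = -1
m=90: ŷ = -1.6 + 90 = 88.4; r = 88.9 − 88.4 = 0.5
SSE = 9 + 6.25 + 2.25 + 2.25 + 9 + 1 + 0.25 = 30

SSE = 30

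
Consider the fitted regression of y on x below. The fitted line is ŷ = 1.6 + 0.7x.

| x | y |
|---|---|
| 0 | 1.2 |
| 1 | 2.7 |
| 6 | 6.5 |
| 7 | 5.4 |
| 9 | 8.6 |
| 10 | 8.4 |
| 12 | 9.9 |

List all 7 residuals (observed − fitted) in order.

x=0: ŷ = 1.6 + 0.7·0 = 1.6; r = 1.2 − 1.6 = -0.4
x=1: ŷ = 1.6 + 0.7·1 = 2.3; r = 2.7 − 2.3 = 0.4
x=6: ŷ = 1.6 + 0.7·6 = 5.8; r = 6.5 − 5.8 = 0.7
x=7: ŷ = 1.6 + 0.7·7 = 6.5; r = 5.4 − 6.5 = -1.1
x=9: ŷ = 1.6 + 0.7·9 = 7.9; r = 8.6 − 7.9 = 0.7
x=10: ŷ = 1.6 + 0.7·10 = 8.6; r = 8.4 − 8.6 = -0.2
x=12: ŷ = 1.6 + 0.7·12 = 10; r = 9.9 − 10 = -0.1

-0.4, 0.4, 0.7, -1.1, 0.7, -0.2, -0.1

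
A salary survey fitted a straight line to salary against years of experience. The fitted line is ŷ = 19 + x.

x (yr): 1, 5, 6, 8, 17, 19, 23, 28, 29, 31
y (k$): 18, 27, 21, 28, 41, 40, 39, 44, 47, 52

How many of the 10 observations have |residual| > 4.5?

x=1: ŷ = 19 + 1 = 20; e = 18 − 20 = -2
x=5: ŷ = 19 + 5 = 24; e = 27 − 24 = 3
x=6: ŷ = 19 + 6 = 25; e = 21 − 25 = -4
x=8: ŷ = 19 + 8 = 27; e = 28 − 27 = 1
x=17: ŷ = 19 + 17 = 36; e = 41 − 36 = 5
x=19: ŷ = 19 + 19 = 38; e = 40 − 38 = 2
x=23: ŷ = 19 + 23 = 42; e = 39 − 42 = -3
x=28: ŷ = 19 + 28 = 47; e = 44 − 47 = -3
x=29: ŷ = 19 + 29 = 48; e = 47 − 48 = -1
x=31: ŷ = 19 + 31 = 50; e = 52 − 50 = 2
|e| > 4.5: x=17 (|e|=5) → 1

1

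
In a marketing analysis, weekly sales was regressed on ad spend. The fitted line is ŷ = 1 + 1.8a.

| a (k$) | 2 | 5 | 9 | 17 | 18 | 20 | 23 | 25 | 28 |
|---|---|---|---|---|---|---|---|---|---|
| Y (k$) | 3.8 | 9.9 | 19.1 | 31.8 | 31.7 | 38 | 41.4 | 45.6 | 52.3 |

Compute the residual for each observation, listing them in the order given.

a=2: ŷ = 1 + 1.8·2 = 4.6; r = 3.8 − 4.6 = -0.8
a=5: ŷ = 1 + 1.8·5 = 10; r = 9.9 − 10 = -0.1
a=9: ŷ = 1 + 1.8·9 = 17.2; r = 19.1 − 17.2 = 1.9
a=17: ŷ = 1 + 1.8·17 = 31.6; r = 31.8 − 31.6 = 0.2
a=18: ŷ = 1 + 1.8·18 = 33.4; r = 31.7 − 33.4 = -1.7
a=20: ŷ = 1 + 1.8·20 = 37; r = 38 − 37 = 1
a=23: ŷ = 1 + 1.8·23 = 42.4; r = 41.4 − 42.4 = -1
a=25: ŷ = 1 + 1.8·25 = 46; r = 45.6 − 46 = -0.4
a=28: ŷ = 1 + 1.8·28 = 51.4; r = 52.3 − 51.4 = 0.9

-0.8, -0.1, 1.9, 0.2, -1.7, 1, -1, -0.4, 0.9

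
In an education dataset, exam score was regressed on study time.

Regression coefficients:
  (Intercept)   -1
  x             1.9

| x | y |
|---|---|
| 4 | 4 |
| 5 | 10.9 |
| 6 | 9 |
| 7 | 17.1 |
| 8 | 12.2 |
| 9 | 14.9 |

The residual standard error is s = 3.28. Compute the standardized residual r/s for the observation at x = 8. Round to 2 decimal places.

-0.61

ŷ = -1 + 1.9·8 = 14.2
r = 12.2 − 14.2 = -2
r/s = -2 / 3.28 = -0.61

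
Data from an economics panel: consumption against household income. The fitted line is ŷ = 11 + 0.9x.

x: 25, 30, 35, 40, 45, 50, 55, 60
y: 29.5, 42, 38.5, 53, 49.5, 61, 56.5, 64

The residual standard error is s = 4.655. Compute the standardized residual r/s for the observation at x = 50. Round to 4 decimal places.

ŷ = 11 + 0.9·50 = 56
r = 61 − 56 = 5
r/s = 5 / 4.655 = 1.0741

1.0741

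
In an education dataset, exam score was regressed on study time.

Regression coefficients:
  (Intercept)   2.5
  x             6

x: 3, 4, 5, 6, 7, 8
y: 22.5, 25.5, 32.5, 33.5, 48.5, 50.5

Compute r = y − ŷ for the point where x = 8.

ŷ = 2.5 + 6·8 = 50.5
r = 50.5 − 50.5 = 0

r = 0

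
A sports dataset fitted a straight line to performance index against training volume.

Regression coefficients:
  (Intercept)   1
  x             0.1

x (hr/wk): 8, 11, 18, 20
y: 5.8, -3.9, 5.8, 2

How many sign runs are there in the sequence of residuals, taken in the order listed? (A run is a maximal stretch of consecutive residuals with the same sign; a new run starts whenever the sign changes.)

x=8: ŷ = 1 + 0.1·8 = 1.8; e = 5.8 − 1.8 = 4
x=11: ŷ = 1 + 0.1·11 = 2.1; e = -3.9 − 2.1 = -6
x=18: ŷ = 1 + 0.1·18 = 2.8; e = 5.8 − 2.8 = 3
x=20: ŷ = 1 + 0.1·20 = 3; e = 2 − 3 = -1
Signs: + − + −
Runs: +×1, −×1, +×1, −×1 → 4

4 runs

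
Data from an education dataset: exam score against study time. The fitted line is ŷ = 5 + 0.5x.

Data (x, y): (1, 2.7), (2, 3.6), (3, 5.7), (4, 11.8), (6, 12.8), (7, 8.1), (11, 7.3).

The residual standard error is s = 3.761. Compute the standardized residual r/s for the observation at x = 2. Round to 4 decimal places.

ŷ = 5 + 0.5·2 = 6
r = 3.6 − 6 = -2.4
r/s = -2.4 / 3.761 = -0.6381

-0.6381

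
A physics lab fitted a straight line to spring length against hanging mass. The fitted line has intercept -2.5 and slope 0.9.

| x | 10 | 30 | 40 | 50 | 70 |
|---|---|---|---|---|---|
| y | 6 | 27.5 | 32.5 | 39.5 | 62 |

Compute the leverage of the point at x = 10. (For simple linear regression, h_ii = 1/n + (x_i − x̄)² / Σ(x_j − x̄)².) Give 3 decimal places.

h = 0.650

x̄ = (10 + 30 + 40 + 50 + 70)/5 = 40
Σ(x − x̄)² = 900 + 100 + 0 + 100 + 900 = 2000
h = 1/5 + (-30)²/2000 = 0.2 + 0.45 = 0.650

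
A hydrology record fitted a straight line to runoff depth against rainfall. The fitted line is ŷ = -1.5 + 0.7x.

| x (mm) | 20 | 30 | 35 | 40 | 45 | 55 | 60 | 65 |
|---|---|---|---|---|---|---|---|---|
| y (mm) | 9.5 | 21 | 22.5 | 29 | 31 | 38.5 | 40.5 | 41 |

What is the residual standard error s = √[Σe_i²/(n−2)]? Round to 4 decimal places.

x=20: ŷ = -1.5 + 0.7·20 = 12.5; e = 9.5 − 12.5 = -3
x=30: ŷ = -1.5 + 0.7·30 = 19.5; e = 21 − 19.5 = 1.5
x=35: ŷ = -1.5 + 0.7·35 = 23; e = 22.5 − 23 = -0.5
x=40: ŷ = -1.5 + 0.7·40 = 26.5; e = 29 − 26.5 = 2.5
x=45: ŷ = -1.5 + 0.7·45 = 30; e = 31 − 30 = 1
x=55: ŷ = -1.5 + 0.7·55 = 37; e = 38.5 − 37 = 1.5
x=60: ŷ = -1.5 + 0.7·60 = 40.5; e = 40.5 − 40.5 = 0
x=65: ŷ = -1.5 + 0.7·65 = 44; e = 41 − 44 = -3
SSE = 9 + 2.25 + 0.25 + 6.25 + 1 + 2.25 + 0 + 9 = 30
s = √(30/6) = √5 ≈ 2.2361

s = 2.2361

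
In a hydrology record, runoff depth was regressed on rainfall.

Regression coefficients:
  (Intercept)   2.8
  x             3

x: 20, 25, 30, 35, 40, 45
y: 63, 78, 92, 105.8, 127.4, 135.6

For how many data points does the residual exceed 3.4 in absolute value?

1

x=20: ŷ = 2.8 + 3·20 = 62.8; r = 63 − 62.8 = 0.2
x=25: ŷ = 2.8 + 3·25 = 77.8; r = 78 − 77.8 = 0.2
x=30: ŷ = 2.8 + 3·30 = 92.8; r = 92 − 92.8 = -0.8
x=35: ŷ = 2.8 + 3·35 = 107.8; r = 105.8 − 107.8 = -2
x=40: ŷ = 2.8 + 3·40 = 122.8; r = 127.4 − 122.8 = 4.6
x=45: ŷ = 2.8 + 3·45 = 137.8; r = 135.6 − 137.8 = -2.2
|r| > 3.4: x=40 (|r|=4.6) → 1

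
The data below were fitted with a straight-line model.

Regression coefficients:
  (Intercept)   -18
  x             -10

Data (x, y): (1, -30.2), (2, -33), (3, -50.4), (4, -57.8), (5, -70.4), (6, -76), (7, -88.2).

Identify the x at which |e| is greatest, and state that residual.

x=1: ŷ = -18 − 10·1 = -28; e = -30.2 − (-28) = -2.2
x=2: ŷ = -18 − 10·2 = -38; e = -33 − (-38) = 5
x=3: ŷ = -18 − 10·3 = -48; e = -50.4 − (-48) = -2.4
x=4: ŷ = -18 − 10·4 = -58; e = -57.8 − (-58) = 0.2
x=5: ŷ = -18 − 10·5 = -68; e = -70.4 − (-68) = -2.4
x=6: ŷ = -18 − 10·6 = -78; e = -76 − (-78) = 2
x=7: ŷ = -18 − 10·7 = -88; e = -88.2 − (-88) = -0.2
Largest |e| is 5 at x = 2, residual 5.

x = 2, e = 5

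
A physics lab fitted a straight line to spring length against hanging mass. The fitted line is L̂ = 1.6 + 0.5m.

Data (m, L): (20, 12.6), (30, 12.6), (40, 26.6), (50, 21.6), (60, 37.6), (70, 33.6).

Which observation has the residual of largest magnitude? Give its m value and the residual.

m = 60, r = 6

m=20: L̂ = 1.6 + 0.5·20 = 11.6; r = 12.6 − 11.6 = 1
m=30: L̂ = 1.6 + 0.5·30 = 16.6; r = 12.6 − 16.6 = -4
m=40: L̂ = 1.6 + 0.5·40 = 21.6; r = 26.6 − 21.6 = 5
m=50: L̂ = 1.6 + 0.5·50 = 26.6; r = 21.6 − 26.6 = -5
m=60: L̂ = 1.6 + 0.5·60 = 31.6; r = 37.6 − 31.6 = 6
m=70: L̂ = 1.6 + 0.5·70 = 36.6; r = 33.6 − 36.6 = -3
Largest |r| is 6 at m = 60, residual 6.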